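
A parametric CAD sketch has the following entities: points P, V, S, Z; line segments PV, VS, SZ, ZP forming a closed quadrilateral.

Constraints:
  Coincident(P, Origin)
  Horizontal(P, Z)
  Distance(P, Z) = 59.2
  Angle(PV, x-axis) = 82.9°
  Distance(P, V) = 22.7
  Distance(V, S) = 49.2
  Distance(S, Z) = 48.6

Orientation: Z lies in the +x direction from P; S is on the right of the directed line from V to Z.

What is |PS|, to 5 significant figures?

29.963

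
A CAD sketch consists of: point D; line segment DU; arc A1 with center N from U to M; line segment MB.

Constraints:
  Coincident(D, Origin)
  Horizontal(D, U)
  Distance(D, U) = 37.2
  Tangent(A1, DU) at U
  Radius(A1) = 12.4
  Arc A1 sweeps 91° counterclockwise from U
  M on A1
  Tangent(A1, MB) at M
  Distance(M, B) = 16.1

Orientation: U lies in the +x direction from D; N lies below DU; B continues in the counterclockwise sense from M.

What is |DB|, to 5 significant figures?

38.127

D is at the origin; D and U share the same y with |DU| = 37.2 and U on the +x side, so U = (37.200, 0.0000). The tangent condition forces NU to be normal to DU, so N = U + (0, -12.4) = (37.200, -12.400). On A1, U sits at bearing 90° from N; a 91° counterclockwise sweep puts M at bearing 181°, so M = N + 12.4·(cos 181°, sin 181°) = (24.802, -12.616). The tangent condition forces NM to be normal to MB, so MB runs along (−sin 181°, cos 181°); with |MB| = 16.1, B = (25.083, -28.714). Then |DB| = |B − D| = 38.127.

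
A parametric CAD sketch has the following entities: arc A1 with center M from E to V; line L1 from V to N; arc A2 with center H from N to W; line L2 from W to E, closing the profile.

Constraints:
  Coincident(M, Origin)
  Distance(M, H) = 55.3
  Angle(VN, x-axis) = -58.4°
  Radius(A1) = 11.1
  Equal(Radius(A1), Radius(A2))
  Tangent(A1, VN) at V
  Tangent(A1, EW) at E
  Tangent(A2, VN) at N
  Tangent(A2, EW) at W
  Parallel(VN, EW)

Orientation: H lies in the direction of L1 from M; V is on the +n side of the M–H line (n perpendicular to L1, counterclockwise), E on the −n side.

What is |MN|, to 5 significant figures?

56.403

The slot axis is L1's direction at -58.4°, so u = (cos -58.4°, sin -58.4°) = (0.52399, -0.85173) and n = (−sin -58.4°, cos -58.4°) = (0.85173, 0.52399). M is at the origin and H lies 55.3 along u from M, so H = 55.3·u = (28.976, -47.100). Tangency of A1 to both parallel lines with radius 11.1 puts V and E at M ± 11.1·n: V = (9.4542, 5.8162), E = (-9.4542, -5.8162). Equal radii place N and W the same way about H: N = H + 11.1·n = (38.431, -41.284), W = H − 11.1·n = (19.522, -52.917). Then |MN| = |N − M| = 56.403.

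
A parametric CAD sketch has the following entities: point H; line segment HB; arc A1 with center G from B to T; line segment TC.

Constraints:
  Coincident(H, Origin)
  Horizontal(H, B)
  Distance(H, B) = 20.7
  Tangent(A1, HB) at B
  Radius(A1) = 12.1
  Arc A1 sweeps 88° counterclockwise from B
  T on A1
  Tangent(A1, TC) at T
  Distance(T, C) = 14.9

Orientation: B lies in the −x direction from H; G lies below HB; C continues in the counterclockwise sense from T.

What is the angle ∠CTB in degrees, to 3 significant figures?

136°

H is at the origin; HB is horizontal with |HB| = 20.7 and B on the −x side, so B = (-20.7, 0.00). Since A1 is tangent to HB there, GB ⟂ HB, so G = B + (0, -12.1) = (-20.7, -12.1). On A1, B sits at bearing 90° from G; an 88° counterclockwise sweep puts T at bearing 178°, so T = G + 12.1·(cos 178°, sin 178°) = (-32.8, -11.7). Since A1 is tangent to TC there, GT ⟂ TC, so TC runs along (−sin 178°, cos 178°); with |TC| = 14.9, C = (-33.3, -26.6). Then cos ∠CTB = TC·TB / (|TC||TB|), giving 136°.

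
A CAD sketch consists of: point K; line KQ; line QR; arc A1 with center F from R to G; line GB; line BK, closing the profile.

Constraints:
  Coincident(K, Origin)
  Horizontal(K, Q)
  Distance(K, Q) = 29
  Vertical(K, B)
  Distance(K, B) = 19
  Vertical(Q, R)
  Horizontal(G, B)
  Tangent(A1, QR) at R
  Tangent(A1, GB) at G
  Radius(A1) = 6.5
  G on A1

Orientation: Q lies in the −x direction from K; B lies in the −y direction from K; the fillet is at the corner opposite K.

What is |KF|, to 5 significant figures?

25.739

K is at the origin; K and Q share the same y with |KQ| = 29.0 and Q on the −x side, so Q = (-29.000, 0.0000). K and B share the same x with |KB| = 19.0 and B on the −y side, so B = (0.0000, -19.000). The virtual corner opposite K is at (-29.000, -19.000). A1 meets QR tangentially, so FR is at right angles to QR and the tangent condition forces FG to be normal to GB, with radius 6.5, so the center F sits 6.5 in from both sides at F = (-22.500, -12.500). Then |KF| = |F − K| = 25.739.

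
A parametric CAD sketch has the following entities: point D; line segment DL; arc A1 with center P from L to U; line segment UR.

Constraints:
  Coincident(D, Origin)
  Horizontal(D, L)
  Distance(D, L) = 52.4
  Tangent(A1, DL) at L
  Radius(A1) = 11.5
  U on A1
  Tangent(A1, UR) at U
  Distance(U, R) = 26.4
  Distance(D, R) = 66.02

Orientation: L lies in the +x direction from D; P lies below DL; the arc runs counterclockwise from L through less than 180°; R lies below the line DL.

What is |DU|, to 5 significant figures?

44.815

Checks: |PL| = 11.50 ✓; |PU| = 11.50 ✓; ∠(PU, UR) = 90.00° ✓; |UR| = 26.40 ✓; |DR| = 66.02 ✓.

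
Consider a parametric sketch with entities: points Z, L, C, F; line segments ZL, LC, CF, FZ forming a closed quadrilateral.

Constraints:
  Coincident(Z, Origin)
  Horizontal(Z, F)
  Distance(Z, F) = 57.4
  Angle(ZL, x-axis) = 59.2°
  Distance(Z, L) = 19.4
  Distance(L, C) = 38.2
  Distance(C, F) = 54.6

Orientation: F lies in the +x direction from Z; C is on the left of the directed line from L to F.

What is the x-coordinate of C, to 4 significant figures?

31.60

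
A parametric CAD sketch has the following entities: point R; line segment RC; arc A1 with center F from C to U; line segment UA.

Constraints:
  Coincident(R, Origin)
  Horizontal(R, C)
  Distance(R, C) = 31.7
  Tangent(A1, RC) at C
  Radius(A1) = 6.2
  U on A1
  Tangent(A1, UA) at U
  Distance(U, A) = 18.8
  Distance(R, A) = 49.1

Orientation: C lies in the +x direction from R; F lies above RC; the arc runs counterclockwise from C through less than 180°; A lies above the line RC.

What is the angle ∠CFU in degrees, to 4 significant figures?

69.60°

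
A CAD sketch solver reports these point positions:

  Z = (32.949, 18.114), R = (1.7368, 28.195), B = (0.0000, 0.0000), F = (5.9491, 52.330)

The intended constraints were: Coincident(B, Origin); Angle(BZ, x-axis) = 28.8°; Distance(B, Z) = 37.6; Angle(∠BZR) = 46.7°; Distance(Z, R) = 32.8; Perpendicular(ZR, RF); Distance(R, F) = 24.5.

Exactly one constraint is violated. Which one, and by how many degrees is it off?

Perpendicular(ZR, RF) — off by 8.00°.

B = (0.00, 0.00) ✓; BZ at 28.80° ✓; |BZ| = 37.60 ✓; ∠BZR = 46.70° ✓; |ZR| = 32.80 ✓; ∠(ZR, RF) = 82.00° ✗; |RF| = 24.50 ✓.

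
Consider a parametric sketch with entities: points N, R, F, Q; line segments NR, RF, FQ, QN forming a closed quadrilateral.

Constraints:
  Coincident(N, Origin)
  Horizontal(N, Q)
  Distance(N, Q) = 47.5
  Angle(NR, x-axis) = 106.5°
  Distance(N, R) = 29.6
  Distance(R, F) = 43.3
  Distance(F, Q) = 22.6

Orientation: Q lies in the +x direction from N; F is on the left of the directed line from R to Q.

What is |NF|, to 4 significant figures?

38.01

Checks: |RF| = 43.30 ✓; |FQ| = 22.60 ✓.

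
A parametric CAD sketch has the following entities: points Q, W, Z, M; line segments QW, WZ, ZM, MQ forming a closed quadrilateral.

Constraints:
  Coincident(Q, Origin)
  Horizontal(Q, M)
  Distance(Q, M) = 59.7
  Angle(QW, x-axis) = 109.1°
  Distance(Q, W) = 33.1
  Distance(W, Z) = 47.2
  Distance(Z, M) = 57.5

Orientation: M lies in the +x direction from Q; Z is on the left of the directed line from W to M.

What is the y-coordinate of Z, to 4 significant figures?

50.53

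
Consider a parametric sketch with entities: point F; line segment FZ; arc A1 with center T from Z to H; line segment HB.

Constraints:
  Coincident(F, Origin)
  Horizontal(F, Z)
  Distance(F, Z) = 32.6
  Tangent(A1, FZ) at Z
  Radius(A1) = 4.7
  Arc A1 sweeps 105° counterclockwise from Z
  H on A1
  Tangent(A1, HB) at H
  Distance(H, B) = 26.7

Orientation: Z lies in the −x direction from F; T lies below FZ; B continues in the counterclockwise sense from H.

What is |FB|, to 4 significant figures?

43.81

On A1, Z sits at bearing 90° from T; a 105° counterclockwise sweep puts H at bearing 195°, so H = T + 4.7·(cos 195°, sin 195°) = (-37.14, -5.916). The tangent condition forces TH to be normal to HB, so HB runs along (−sin 195°, cos 195°); with |HB| = 26.7, B = (-30.23, -31.71). Then |FB| = |B − F| = 43.81.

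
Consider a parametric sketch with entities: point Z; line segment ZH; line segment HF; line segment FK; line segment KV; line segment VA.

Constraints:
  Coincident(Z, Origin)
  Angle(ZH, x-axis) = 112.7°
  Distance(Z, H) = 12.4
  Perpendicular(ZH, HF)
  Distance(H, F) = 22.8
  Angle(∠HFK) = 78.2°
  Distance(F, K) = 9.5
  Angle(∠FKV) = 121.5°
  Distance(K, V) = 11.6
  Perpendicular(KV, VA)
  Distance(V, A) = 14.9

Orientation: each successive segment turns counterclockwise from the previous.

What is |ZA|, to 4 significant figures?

14.10

∠FKV = 121.5° gives KV at 3.000° from the x-axis; with |KV| = 11.6, V = (-8.854, -4.581). KV is perpendicular to VA, so VA runs at 93.00°; with |VA| = 14.9, A = (-9.634, 10.30). Then |ZA| = |A − Z| = 14.10.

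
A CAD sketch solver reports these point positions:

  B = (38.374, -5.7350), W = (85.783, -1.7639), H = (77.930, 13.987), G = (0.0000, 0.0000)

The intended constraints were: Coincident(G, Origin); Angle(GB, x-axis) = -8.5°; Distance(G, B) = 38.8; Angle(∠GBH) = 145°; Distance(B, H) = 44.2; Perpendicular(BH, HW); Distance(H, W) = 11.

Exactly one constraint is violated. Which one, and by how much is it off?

Distance(H, W) = 11 — off by 6.60.

G = (0.00, 0.00) ✓; GB at -8.500° ✓; |GB| = 38.80 ✓; ∠GBH = 145.0° ✓; |BH| = 44.20 ✓; ∠(BH, HW) = 90.00° ✓; |HW| = 17.60 ✗.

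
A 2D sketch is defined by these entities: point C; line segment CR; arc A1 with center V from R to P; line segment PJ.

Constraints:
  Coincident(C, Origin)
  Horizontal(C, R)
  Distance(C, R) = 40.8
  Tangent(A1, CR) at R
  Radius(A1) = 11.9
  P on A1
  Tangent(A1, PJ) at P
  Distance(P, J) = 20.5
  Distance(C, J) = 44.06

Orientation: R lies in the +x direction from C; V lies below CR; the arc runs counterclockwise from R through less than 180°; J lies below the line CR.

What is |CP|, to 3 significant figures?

31.4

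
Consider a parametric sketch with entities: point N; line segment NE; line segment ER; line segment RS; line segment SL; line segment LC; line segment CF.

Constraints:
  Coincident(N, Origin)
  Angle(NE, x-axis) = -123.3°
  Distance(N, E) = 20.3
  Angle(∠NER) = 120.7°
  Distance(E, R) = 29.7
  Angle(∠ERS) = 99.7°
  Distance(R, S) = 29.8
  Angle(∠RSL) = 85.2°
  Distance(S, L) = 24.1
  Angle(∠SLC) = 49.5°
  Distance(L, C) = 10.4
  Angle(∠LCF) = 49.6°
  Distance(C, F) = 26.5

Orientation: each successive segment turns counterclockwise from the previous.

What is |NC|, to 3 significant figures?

27.7

N is at the origin; NE runs at -123.3° with length 20.3, so E = (-11.1, -17.0). ∠NER = 120.7° gives ER at -64.0° from the x-axis; with |ER| = 29.7, R = (1.87, -43.7). ∠ERS = 99.7° gives RS at 16.3° from the x-axis; with |RS| = 29.8, S = (30.5, -35.3). ∠RSL = 85.2° gives SL at 111° from the x-axis; with |SL| = 24.1, L = (21.8, -12.8). ∠SLC = 49.5° gives LC at -118° from the x-axis; with |LC| = 10.4, C = (16.9, -22.0). Then |NC| = |C − N| = 27.7.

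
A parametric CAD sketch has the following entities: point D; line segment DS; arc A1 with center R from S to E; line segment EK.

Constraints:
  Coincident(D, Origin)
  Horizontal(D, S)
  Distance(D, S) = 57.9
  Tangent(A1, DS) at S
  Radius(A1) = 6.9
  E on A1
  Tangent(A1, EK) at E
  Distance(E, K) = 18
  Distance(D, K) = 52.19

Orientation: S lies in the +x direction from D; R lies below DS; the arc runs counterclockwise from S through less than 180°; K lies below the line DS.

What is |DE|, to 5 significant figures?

51.465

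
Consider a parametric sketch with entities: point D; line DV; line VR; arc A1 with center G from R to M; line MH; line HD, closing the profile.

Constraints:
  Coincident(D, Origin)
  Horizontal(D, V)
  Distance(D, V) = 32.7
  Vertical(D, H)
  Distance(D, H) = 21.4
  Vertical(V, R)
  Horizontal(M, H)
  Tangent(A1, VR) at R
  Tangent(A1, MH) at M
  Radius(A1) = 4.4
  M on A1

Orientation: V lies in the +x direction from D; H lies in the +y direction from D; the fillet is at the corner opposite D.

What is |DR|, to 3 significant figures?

36.9

D is at the origin; D and V share the same y with |DV| = 32.7 and V on the +x side, so V = (32.7, 0.00). D and H share the same x with |DH| = 21.4 and H on the +y side, so H = (0.00, 21.4). The virtual corner opposite D is at (32.7, 21.4). Since A1 is tangent to VR there, GR ⟂ VR and tangency of A1 to MH means the radius GM is perpendicular to MH, with radius 4.4, so the center G sits 4.4 in from both sides at G = (28.3, 17.0). That places the tangent points at R = (32.7, 17.0) on VR and M = (28.3, 21.4) on MH. Then |DR| = |R − D| = 36.9.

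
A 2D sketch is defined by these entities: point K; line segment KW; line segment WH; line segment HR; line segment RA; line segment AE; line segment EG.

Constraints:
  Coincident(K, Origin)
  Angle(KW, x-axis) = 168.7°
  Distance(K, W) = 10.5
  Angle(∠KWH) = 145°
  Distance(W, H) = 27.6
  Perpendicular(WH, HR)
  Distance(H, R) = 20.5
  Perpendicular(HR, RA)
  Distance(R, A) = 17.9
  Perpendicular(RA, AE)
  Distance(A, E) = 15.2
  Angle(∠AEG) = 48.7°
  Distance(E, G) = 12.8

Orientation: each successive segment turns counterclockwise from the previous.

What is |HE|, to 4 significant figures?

18.67

K is at the origin; KW runs at 168.7° with length 10.5, so W = (-10.30, 2.057). ∠KWH = 145.0° gives WH at -156.3° from the x-axis; with |WH| = 27.6, H = (-35.57, -9.036). WH ⟂ HR, so HR runs at -66.30°; with |HR| = 20.5, R = (-27.33, -27.81). HR ⟂ RA, so RA runs at 23.70°; with |RA| = 17.9, A = (-10.94, -20.61). RA is perpendicular to AE, so AE runs at 113.7°; with |AE| = 15.2, E = (-17.05, -6.694). Then |HE| = |E − H| = 18.67.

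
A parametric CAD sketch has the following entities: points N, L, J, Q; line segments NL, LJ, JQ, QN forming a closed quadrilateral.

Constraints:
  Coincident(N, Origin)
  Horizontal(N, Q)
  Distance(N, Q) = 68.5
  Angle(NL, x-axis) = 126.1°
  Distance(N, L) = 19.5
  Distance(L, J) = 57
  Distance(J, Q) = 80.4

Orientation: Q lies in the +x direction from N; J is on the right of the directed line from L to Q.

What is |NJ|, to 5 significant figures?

40.300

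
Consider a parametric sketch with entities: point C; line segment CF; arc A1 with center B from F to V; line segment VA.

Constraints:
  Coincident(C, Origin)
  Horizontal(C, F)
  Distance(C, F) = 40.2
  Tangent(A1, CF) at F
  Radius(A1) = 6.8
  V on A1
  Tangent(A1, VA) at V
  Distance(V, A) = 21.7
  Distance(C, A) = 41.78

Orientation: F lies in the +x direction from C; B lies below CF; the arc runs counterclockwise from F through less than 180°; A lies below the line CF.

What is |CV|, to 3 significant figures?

34.0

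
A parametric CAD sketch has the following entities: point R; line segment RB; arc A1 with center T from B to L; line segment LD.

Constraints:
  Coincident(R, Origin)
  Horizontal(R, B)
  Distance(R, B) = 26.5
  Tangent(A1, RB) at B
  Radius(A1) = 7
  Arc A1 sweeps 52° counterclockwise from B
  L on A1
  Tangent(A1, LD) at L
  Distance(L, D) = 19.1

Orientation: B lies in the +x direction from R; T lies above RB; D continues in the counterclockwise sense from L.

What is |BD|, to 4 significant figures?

24.76

On A1, B sits at bearing -90° from T; a 52° counterclockwise sweep puts L at bearing -38°, so L = T + 7.0·(cos -38°, sin -38°) = (32.02, 2.690). The tangent condition forces TL to be normal to LD, so LD runs along (−sin -38°, cos -38°); with |LD| = 19.1, D = (43.78, 17.74). Then |BD| = |D − B| = 24.76.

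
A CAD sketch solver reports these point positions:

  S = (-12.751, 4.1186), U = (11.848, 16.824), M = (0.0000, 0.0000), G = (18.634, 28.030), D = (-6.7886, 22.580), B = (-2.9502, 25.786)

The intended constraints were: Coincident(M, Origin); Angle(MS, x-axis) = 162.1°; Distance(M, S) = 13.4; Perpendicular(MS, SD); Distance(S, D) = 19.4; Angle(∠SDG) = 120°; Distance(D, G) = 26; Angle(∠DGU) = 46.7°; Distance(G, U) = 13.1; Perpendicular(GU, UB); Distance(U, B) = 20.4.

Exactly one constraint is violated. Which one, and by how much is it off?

Distance(U, B) = 20.4 — off by 3.10.

M = (0.00, 0.00) ✓; MS at 162.1° ✓; |MS| = 13.40 ✓; ∠(MS, SD) = 90.00° ✓; |SD| = 19.40 ✓; ∠SDG = 120.0° ✓; |DG| = 26.00 ✓; ∠DGU = 46.70° ✓; |GU| = 13.10 ✓; ∠(GU, UB) = 90.00° ✓; |UB| = 17.30 ✗.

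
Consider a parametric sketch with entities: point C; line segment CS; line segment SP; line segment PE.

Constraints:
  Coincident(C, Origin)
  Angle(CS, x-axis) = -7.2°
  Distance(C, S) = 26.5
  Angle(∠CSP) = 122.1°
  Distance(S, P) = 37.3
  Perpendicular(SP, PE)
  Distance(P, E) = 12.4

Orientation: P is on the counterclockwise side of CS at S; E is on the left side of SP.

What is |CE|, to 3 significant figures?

52.4

∠CSP = 122.1°, so SP runs at -7.2° + (180° − 122.1°) = 50.7° from the x-axis; with |SP| = 37.3, P = S + 37.3·(cos 50.7°, sin 50.7°) = (49.9, 25.5). The perpendicularity gives PE at right angles to SP; with |PE| = 12.4 on the left of SP, E = P + 12.4·(-0.774, 0.633) = (40.3, 33.4). Then |CE| = |E − C| = 52.4.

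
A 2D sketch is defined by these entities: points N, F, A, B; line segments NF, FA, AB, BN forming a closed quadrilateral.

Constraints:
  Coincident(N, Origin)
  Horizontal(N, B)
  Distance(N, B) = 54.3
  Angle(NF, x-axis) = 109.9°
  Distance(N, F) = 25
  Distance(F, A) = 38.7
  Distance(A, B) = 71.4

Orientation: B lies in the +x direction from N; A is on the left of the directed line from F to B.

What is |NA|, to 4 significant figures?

57.94

N is at the origin; NB is horizontal with |NB| = 54.3 and B in +x, so B = (54.3, 0). NF runs at 109.9° with |NF| = 25.0, so F = (-8.509, 23.51). A is determined by |FA| = 38.7 and |AB| = 71.4 together: it lies at the intersection of circle(F, 38.7) and circle(B, 71.4). With |FB| = 67.06, the foot of the radical line on FB is 6.690 from F and the perpendicular offset is √(38.7² − 6.690²) = 38.12. Taking the left-of-FB solution: A = (11.12, 56.86).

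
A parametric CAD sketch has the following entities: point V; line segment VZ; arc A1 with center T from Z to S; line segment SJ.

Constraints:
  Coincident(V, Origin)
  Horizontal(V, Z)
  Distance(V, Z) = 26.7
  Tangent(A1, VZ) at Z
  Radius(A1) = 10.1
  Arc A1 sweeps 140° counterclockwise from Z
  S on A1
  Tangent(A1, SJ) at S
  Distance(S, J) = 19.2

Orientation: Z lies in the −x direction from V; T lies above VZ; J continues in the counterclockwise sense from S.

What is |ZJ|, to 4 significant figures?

31.28

V is at the origin; V and Z share the same y with |VZ| = 26.7 and Z on the −x side, so Z = (-26.70, 0.000). Tangency of A1 to VZ means the radius TZ is perpendicular to VZ, so T = Z + (0, 10.1) = (-26.70, 10.10). On A1, Z sits at bearing -90° from T; a 140° counterclockwise sweep puts S at bearing 50°, so S = T + 10.1·(cos 50°, sin 50°) = (-20.21, 17.84). Since A1 is tangent to SJ there, TS ⟂ SJ, so SJ runs along (−sin 50°, cos 50°); with |SJ| = 19.2, J = (-34.92, 30.18). Then |ZJ| = |J − Z| = 31.28.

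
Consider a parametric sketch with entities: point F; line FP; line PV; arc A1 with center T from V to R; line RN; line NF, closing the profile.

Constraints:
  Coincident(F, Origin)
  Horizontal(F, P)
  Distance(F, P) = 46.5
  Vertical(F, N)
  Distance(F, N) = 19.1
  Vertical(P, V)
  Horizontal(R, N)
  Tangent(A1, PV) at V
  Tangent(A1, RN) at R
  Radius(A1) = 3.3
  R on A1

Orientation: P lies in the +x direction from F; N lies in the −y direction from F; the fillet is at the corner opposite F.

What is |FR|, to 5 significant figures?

47.234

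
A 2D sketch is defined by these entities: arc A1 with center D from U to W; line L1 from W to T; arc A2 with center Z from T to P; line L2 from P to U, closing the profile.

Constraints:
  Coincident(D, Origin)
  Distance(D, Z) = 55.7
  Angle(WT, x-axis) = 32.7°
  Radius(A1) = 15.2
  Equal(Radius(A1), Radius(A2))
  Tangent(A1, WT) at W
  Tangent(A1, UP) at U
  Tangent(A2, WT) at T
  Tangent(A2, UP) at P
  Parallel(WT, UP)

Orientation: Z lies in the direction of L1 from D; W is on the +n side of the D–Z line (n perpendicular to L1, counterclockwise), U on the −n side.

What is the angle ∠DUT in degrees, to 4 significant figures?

61.38°

The slot axis is L1's direction at 32.7°, so u = (cos 32.7°, sin 32.7°) = (0.8415, 0.5402) and n = (−sin 32.7°, cos 32.7°) = (-0.5402, 0.8415). D is at the origin and Z lies 55.7 along u from D, so Z = 55.7·u = (46.87, 30.09). Tangency of A1 to both parallel lines with radius 15.2 puts W and U at D ± 15.2·n: W = (-8.212, 12.79), U = (8.212, -12.79). Equal radii place T and P the same way about Z: T = Z + 15.2·n = (38.66, 42.88), P = Z − 15.2·n = (55.08, 17.30). Then cos ∠DUT = UD·UT / (|UD||UT|), giving 61.38°.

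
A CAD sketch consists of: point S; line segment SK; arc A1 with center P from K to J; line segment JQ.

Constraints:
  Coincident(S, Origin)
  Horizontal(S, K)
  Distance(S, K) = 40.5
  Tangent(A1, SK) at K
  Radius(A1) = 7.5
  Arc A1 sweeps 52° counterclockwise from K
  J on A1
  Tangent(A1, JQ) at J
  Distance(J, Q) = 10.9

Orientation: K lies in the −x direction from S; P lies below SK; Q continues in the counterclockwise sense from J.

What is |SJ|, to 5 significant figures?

46.500

A1 meets SK tangentially, so PK is at right angles to SK, so P = K + (0, -7.5) = (-40.500, -7.5000). On A1, K sits at bearing 90° from P; a 52° counterclockwise sweep puts J at bearing 142°, so J = P + 7.5·(cos 142°, sin 142°) = (-46.410, -2.8825). Then |SJ| = |J − S| = 46.500.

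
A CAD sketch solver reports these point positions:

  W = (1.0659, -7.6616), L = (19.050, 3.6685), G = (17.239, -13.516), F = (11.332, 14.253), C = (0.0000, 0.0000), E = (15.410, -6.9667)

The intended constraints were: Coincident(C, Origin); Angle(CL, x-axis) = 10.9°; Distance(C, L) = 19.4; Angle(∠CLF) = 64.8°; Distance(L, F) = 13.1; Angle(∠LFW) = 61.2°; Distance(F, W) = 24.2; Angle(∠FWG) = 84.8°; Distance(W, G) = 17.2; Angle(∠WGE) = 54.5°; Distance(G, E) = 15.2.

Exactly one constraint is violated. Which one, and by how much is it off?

Distance(G, E) = 15.2 — off by 8.40.

C = (0.00, 0.00) ✓; CL at 10.90° ✓; |CL| = 19.40 ✓; ∠CLF = 64.80° ✓; |LF| = 13.10 ✓; ∠LFW = 61.20° ✓; |FW| = 24.20 ✓; ∠FWG = 84.80° ✓; |WG| = 17.20 ✓; ∠WGE = 54.50° ✓; |GE| = 6.800 ✗.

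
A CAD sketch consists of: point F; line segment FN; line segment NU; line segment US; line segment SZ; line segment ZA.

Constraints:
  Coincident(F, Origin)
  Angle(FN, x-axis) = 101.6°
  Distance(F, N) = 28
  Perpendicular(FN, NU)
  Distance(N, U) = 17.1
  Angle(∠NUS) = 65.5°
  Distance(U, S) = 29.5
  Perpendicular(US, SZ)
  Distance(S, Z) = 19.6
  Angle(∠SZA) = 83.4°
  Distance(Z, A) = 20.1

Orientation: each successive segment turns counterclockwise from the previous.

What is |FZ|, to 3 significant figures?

15.9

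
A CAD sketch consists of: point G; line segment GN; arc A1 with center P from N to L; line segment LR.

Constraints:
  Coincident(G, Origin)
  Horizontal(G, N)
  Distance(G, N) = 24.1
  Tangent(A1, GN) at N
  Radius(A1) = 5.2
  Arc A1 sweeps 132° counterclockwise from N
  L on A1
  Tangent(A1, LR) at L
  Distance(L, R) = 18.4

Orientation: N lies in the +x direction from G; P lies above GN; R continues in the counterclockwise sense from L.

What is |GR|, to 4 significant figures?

27.29

G is at the origin; G and N share the same y with |GN| = 24.1 and N on the +x side, so N = (24.10, 0.000). The tangent condition forces PN to be normal to GN, so P = N + (0, 5.2) = (24.10, 5.200). On A1, N sits at bearing -90° from P; a 132° counterclockwise sweep puts L at bearing 42°, so L = P + 5.2·(cos 42°, sin 42°) = (27.96, 8.679). Tangency of A1 to LR means the radius PL is perpendicular to LR, so LR runs along (−sin 42°, cos 42°); with |LR| = 18.4, R = (15.65, 22.35). Then |GR| = |R − G| = 27.29.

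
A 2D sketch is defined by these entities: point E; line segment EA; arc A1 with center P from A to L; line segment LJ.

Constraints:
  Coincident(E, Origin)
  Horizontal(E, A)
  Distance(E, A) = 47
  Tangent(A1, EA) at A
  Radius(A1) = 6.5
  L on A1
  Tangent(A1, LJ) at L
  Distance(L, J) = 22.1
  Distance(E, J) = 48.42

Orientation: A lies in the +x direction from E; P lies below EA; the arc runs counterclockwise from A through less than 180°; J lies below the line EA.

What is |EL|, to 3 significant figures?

41.0

Checks: |PL| = 6.500 ✓; ∠(PL, LJ) = 90.00° ✓; |LJ| = 22.10 ✓; |EJ| = 48.42 ✓.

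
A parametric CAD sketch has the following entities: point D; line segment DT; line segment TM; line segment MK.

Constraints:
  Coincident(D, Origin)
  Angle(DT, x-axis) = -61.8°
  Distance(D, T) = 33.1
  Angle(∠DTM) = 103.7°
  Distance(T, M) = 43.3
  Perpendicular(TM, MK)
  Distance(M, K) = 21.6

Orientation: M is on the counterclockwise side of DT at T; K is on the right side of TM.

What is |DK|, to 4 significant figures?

74.20

D is at the origin; DT runs at -61.8° with length 33.1, so T = 33.1·(cos -61.8°, sin -61.8°) = (15.64, -29.17). ∠DTM = 103.7°, so TM runs at -61.8° + (180° − 103.7°) = 14.50° from the x-axis; with |TM| = 43.3, M = T + 43.3·(cos 14.50°, sin 14.50°) = (57.56, -18.33). The perpendicularity gives MK at right angles to TM; with |MK| = 21.6 on the right of TM, K = M + 21.6·(0.2504, -0.9681) = (62.97, -39.24). Then |DK| = |K − D| = 74.20.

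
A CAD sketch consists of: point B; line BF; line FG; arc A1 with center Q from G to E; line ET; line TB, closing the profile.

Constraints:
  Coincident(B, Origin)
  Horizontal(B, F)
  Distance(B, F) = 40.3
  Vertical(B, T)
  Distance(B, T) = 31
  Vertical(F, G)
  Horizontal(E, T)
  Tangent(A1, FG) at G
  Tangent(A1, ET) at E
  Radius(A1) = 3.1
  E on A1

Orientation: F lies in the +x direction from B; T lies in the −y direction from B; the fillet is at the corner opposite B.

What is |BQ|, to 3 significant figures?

46.5

B is at the origin; B and F share the same y with |BF| = 40.3 and F on the +x side, so F = (40.3, 0.00). B and T share the same x with |BT| = 31.0 and T on the −y side, so T = (0.00, -31.0). The virtual corner opposite B is at (40.3, -31.0). Since A1 is tangent to FG there, QG ⟂ FG and since A1 is tangent to ET there, QE ⟂ ET, with radius 3.1, so the center Q sits 3.1 in from both sides at Q = (37.2, -27.9). Then |BQ| = |Q − B| = 46.5.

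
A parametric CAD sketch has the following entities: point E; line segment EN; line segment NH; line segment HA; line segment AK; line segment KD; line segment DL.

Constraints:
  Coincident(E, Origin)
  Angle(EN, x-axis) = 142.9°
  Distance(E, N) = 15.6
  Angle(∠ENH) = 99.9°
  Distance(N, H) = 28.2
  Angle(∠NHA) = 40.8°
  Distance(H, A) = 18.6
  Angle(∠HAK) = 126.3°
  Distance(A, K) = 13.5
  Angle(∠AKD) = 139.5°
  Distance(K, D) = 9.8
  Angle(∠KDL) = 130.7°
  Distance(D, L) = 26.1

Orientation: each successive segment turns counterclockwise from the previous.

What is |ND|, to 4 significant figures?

5.045

∠HAK = 126.3° gives AK at 55.90° from the x-axis; with |AK| = 13.5, K = (-6.912, 2.071). ∠AKD = 139.5° gives KD at 96.40° from the x-axis; with |KD| = 9.8, D = (-8.004, 11.81). Then |ND| = |D − N| = 5.045.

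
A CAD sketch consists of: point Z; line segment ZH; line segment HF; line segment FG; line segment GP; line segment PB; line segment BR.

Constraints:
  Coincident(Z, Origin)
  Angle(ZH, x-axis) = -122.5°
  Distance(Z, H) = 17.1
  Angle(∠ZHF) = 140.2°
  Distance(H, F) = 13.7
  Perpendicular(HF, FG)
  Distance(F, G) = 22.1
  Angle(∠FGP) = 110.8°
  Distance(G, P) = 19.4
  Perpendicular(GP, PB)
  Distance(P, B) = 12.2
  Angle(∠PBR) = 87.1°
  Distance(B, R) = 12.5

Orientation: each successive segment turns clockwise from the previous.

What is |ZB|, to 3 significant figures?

7.95

∠FGP = 110.8° gives GP at 38.5° from the x-axis; with |GP| = 19.4, P = (-13.8, 14.5). GP is perpendicular to PB, so PB runs at -51.5°; with |PB| = 12.2, B = (-6.18, 5.00). Then |ZB| = |B − Z| = 7.95.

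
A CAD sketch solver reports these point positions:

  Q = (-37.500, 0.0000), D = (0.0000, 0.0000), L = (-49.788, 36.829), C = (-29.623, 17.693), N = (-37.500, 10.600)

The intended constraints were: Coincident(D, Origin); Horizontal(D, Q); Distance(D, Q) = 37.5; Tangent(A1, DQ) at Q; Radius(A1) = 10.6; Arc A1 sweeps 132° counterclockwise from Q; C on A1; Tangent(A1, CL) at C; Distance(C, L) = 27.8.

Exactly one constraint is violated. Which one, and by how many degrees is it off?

Tangent(A1, CL) at C — off by 4.50°.

D = (0.00, 0.00) ✓; D.y = 0.00, Q.y = 0.00 ✓; |DQ| = 37.50 ✓; ∠(NQ, QD) = 90.00° ✓; |NQ| = 10.60 ✓; bearing(N→C) − bearing(N→Q) = 132.0° ✓; |NC| = 10.60 ✓; ∠(NC, CL) = 85.50° ✗; |CL| = 27.80 ✓.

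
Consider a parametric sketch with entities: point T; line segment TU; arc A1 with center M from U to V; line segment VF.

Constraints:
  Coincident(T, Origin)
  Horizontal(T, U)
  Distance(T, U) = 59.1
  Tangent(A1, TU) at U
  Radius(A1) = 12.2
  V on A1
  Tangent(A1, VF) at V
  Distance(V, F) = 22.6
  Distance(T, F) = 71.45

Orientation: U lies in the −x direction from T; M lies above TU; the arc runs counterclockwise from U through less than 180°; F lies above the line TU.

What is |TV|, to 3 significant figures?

52.2

Checks: |MV| = 12.20 ✓; ∠(MV, VF) = 90.00° ✓; |VF| = 22.60 ✓; |TF| = 71.45 ✓.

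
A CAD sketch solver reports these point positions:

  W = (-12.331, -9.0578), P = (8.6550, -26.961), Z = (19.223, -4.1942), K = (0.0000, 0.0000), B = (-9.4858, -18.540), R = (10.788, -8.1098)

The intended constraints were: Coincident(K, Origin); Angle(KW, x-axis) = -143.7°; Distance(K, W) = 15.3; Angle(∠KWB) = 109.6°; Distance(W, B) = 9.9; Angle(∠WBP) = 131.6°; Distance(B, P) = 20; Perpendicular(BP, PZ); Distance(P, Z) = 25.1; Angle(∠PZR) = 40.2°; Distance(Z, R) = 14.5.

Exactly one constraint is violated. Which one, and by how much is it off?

Distance(Z, R) = 14.5 — off by 5.20.

K = (0.00, 0.00) ✓; KW at -143.7° ✓; |KW| = 15.30 ✓; ∠KWB = 109.6° ✓; |WB| = 9.900 ✓; ∠WBP = 131.6° ✓; |BP| = 20.00 ✓; ∠(BP, PZ) = 90.00° ✓; |PZ| = 25.10 ✓; ∠PZR = 40.20° ✓; |ZR| = 9.300 ✗.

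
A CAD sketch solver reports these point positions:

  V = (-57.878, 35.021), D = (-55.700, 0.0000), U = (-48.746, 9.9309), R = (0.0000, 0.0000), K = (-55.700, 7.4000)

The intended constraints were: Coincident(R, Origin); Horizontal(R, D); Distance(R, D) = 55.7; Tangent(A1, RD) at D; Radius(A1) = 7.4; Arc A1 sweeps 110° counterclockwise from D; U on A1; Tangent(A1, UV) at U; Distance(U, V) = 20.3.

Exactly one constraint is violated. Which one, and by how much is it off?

Distance(U, V) = 20.3 — off by 6.40.

R = (0.00, 0.00) ✓; R.y = 0.00, D.y = 0.00 ✓; |RD| = 55.70 ✓; ∠(KD, DR) = 90.00° ✓; |KD| = 7.400 ✓; bearing(K→U) − bearing(K→D) = 110.0° ✓; |KU| = 7.400 ✓; ∠(KU, UV) = 90.00° ✓; |UV| = 26.70 ✗.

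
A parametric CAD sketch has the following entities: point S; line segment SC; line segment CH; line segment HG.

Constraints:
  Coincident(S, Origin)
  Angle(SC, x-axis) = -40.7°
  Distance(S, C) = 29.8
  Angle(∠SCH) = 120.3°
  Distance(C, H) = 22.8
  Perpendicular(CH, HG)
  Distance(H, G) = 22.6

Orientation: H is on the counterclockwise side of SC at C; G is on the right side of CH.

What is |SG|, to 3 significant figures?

61.4

S is at the origin; SC runs at -40.7° with length 29.8, so C = 29.8·(cos -40.7°, sin -40.7°) = (22.6, -19.4). ∠SCH = 120.3°, so CH runs at -40.7° + (180° − 120.3°) = 19.0° from the x-axis; with |CH| = 22.8, H = C + 22.8·(cos 19.0°, sin 19.0°) = (44.2, -12.0). CH ⟂ HG; with |HG| = 22.6 on the right of CH, G = H + 22.6·(0.326, -0.946) = (51.5, -33.4). Then |SG| = |G − S| = 61.4.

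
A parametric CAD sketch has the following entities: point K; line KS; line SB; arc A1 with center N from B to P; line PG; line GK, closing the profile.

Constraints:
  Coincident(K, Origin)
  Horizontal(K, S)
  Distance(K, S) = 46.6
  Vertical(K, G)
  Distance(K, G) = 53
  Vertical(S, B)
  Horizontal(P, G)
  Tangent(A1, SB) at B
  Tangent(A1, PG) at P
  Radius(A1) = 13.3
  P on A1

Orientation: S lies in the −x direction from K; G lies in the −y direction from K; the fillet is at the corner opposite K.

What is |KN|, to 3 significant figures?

51.8

KG is vertical with |KG| = 53.0 and G on the −y side, so G = (0.00, -53.0). The virtual corner opposite K is at (-46.6, -53.0). Since A1 is tangent to SB there, NB ⟂ SB and since A1 is tangent to PG there, NP ⟂ PG, with radius 13.3, so the center N sits 13.3 in from both sides at N = (-33.3, -39.7). Then |KN| = |N − K| = 51.8.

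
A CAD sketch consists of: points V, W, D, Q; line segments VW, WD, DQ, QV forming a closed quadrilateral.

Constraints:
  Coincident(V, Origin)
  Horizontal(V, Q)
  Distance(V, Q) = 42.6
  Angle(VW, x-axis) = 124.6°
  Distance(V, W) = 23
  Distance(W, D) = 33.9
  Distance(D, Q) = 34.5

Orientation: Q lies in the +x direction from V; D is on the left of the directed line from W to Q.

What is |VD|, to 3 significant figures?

32.9

Checks: |VQ| = 42.60 ✓; |VW| = 23.00 ✓; |WD| = 33.90 ✓; |DQ| = 34.50 ✓.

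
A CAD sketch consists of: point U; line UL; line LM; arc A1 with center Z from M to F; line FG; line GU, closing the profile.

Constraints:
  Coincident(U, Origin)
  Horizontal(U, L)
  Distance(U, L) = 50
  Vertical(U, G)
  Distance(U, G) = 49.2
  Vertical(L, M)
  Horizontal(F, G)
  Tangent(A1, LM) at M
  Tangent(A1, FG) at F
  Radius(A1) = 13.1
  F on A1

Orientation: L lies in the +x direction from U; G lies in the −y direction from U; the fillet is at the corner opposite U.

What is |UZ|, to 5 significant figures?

51.622

U is at the origin; U and L share the same y with |UL| = 50.0 and L on the +x side, so L = (50.000, 0.0000). U and G share the same x with |UG| = 49.2 and G on the −y side, so G = (0.0000, -49.200). The virtual corner opposite U is at (50.000, -49.200). A1 meets LM tangentially, so ZM is at right angles to LM and A1 meets FG tangentially, so ZF is at right angles to FG, with radius 13.1, so the center Z sits 13.1 in from both sides at Z = (36.900, -36.100). Then |UZ| = |Z − U| = 51.622.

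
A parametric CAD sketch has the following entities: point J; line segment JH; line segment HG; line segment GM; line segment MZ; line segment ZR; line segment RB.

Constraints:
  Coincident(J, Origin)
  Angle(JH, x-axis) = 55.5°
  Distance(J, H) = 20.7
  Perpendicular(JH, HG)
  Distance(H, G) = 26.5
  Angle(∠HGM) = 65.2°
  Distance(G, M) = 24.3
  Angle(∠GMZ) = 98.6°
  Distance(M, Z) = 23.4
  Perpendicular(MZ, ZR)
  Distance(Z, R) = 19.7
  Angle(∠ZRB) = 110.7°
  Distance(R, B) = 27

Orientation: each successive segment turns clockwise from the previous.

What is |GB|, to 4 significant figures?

5.511

J is at the origin; JH runs at 55.5° with length 20.7, so H = (11.72, 17.06). JH ⟂ HG, so HG runs at -34.50°; with |HG| = 26.5, G = (33.56, 2.050). ∠HGM = 65.2° gives GM at -149.3° from the x-axis; with |GM| = 24.3, M = (12.67, -10.36). ∠GMZ = 98.6° gives MZ at 129.3° from the x-axis; with |MZ| = 23.4, Z = (-2.152, 7.751). MZ is perpendicular to ZR, so ZR runs at 39.30°; with |ZR| = 19.7, R = (13.09, 20.23). ∠ZRB = 110.7° gives RB at -30.00° from the x-axis; with |RB| = 27.0, B = (36.48, 6.729). Then |GB| = |B − G| = 5.511.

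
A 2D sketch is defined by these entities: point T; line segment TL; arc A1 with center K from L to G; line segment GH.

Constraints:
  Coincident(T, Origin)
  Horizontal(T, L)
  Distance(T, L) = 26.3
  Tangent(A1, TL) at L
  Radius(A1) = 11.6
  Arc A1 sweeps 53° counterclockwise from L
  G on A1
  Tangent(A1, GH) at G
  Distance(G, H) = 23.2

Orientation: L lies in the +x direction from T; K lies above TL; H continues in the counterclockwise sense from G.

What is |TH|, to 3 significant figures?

54.7

T is at the origin; TL is horizontal with |TL| = 26.3 and L on the +x side, so L = (26.3, 0.00). A1 meets TL tangentially, so KL is at right angles to TL, so K = L + (0, 11.6) = (26.3, 11.6). On A1, L sits at bearing -90° from K; a 53° counterclockwise sweep puts G at bearing -37°, so G = K + 11.6·(cos -37°, sin -37°) = (35.6, 4.62). Tangency of A1 to GH means the radius KG is perpendicular to GH, so GH runs along (−sin -37°, cos -37°); with |GH| = 23.2, H = (49.5, 23.1). Then |TH| = |H − T| = 54.7.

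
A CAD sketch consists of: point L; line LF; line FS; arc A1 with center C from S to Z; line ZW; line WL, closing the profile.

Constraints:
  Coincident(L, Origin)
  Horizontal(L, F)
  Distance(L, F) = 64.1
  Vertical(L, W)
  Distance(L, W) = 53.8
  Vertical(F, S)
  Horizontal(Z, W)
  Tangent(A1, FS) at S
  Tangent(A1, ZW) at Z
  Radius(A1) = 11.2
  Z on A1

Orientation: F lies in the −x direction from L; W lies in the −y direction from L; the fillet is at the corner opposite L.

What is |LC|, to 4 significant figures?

67.92

L is at the origin; LF is horizontal with |LF| = 64.1 and F on the −x side, so F = (-64.10, 0.000). L and W share the same x with |LW| = 53.8 and W on the −y side, so W = (0.000, -53.80). The virtual corner opposite L is at (-64.10, -53.80). Tangency of A1 to FS means the radius CS is perpendicular to FS and the tangent condition forces CZ to be normal to ZW, with radius 11.2, so the center C sits 11.2 in from both sides at C = (-52.90, -42.60). Then |LC| = |C − L| = 67.92.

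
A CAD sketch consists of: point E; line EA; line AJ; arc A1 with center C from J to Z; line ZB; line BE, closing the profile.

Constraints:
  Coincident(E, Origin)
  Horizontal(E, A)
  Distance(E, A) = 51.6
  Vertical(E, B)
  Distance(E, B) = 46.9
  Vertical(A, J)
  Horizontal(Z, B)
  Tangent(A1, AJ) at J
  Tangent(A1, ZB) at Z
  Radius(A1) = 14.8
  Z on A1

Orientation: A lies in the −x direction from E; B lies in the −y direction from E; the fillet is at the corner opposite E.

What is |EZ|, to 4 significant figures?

59.61

E is at the origin; E and A share the same y with |EA| = 51.6 and A on the −x side, so A = (-51.60, 0.000). EB is vertical with |EB| = 46.9 and B on the −y side, so B = (0.000, -46.90). The virtual corner opposite E is at (-51.60, -46.90). Since A1 is tangent to AJ there, CJ ⟂ AJ and since A1 is tangent to ZB there, CZ ⟂ ZB, with radius 14.8, so the center C sits 14.8 in from both sides at C = (-36.80, -32.10). That places the tangent points at J = (-51.60, -32.10) on AJ and Z = (-36.80, -46.90) on ZB. Then |EZ| = |Z − E| = 59.61.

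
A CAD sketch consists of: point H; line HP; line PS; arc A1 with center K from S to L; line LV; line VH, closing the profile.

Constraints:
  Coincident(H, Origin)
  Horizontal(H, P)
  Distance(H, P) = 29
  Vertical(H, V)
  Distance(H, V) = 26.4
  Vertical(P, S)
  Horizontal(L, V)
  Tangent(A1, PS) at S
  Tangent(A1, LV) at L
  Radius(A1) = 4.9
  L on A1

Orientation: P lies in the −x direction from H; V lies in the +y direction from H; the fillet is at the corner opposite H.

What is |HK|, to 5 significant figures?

32.296

H is at the origin; H and P share the same y with |HP| = 29.0 and P on the −x side, so P = (-29.000, 0.0000). H and V share the same x with |HV| = 26.4 and V on the +y side, so V = (0.0000, 26.400). The virtual corner opposite H is at (-29.000, 26.400). The tangent condition forces KS to be normal to PS and A1 meets LV tangentially, so KL is at right angles to LV, with radius 4.9, so the center K sits 4.9 in from both sides at K = (-24.100, 21.500). Then |HK| = |K − H| = 32.296.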